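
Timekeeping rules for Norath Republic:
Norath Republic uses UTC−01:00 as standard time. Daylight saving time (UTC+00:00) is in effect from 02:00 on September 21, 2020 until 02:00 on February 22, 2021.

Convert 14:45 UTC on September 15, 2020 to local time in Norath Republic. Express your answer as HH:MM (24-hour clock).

13:45

At the standard offset (UTC−01:00), 14:45 UTC − 1h = 13:45 Norath Republic standard time.
Daylight saving runs 21 September 2020 – 22 February 2021; the standard-time date in Norath Republic, September 15, 2020, is outside that window, so Norath Republic is on standard time at UTC−01:00.
14:45 UTC − 1h = 13:45 local.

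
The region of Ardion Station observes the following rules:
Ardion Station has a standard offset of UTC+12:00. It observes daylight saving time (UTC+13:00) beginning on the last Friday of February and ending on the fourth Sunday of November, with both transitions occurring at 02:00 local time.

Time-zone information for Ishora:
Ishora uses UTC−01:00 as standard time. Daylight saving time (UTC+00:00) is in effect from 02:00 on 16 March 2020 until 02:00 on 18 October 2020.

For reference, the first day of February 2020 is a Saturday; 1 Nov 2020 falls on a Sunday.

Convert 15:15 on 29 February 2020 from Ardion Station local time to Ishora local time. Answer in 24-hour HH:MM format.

01:15

1 February 2020 is a Saturday, so Fridays fall on 7, 14, 21, 28; the last is February 28.
1 November 2020 is a Sunday, so the first Sunday is November 1 and the fourth is November 22.
Daylight saving runs 28 February – 22 November; 29 February 2020 is inside that window, so Ardion Station is at UTC+13:00.
15:15 Ardion Station − 13h = 02:15 UTC.
At the standard offset (UTC−01:00), 02:15 UTC − 1h = 01:15 Ishora standard time.
The standard-time date in Ishora, 29 February 2020, does not fall between 16 March and 18 October, so daylight saving is not in effect and Ishora is at UTC−01:00.
02:15 UTC − 1h = 01:15 Ishora.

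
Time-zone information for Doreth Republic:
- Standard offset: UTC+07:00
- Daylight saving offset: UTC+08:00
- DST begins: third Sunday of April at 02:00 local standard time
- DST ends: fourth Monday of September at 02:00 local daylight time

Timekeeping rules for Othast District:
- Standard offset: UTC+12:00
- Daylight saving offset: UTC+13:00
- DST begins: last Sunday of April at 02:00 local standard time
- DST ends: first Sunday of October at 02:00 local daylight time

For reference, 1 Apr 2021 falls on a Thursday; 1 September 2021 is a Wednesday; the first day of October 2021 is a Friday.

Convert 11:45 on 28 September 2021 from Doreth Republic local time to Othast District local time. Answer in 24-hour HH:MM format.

1 April 2021 is a Thursday, so the first Sunday is April 4 and the third is April 18.
1 September 2021 is a Wednesday, so the first Monday is September 6 and the fourth is September 27.
Daylight saving runs 18 April – 27 September; 28 September 2021 is outside that window, so Doreth Republic is on standard time at UTC+07:00.
11:45 Doreth Republic − 7h = 04:45 UTC.
1 April 2021 is a Thursday, so Sundays fall on 4, 11, 18, 25; the last is April 25.
1 October 2021 is a Friday, so the first Sunday is October 3.
At the standard offset (UTC+12:00), 04:45 UTC + 12h = 16:45 Othast District standard time.
The standard-time date in Othast District, 28 September 2021, falls between 25 April and 3 October, so daylight saving is in effect and Othast District is at UTC+13:00.
04:45 UTC + 13h = 17:45 Othast District.

17:45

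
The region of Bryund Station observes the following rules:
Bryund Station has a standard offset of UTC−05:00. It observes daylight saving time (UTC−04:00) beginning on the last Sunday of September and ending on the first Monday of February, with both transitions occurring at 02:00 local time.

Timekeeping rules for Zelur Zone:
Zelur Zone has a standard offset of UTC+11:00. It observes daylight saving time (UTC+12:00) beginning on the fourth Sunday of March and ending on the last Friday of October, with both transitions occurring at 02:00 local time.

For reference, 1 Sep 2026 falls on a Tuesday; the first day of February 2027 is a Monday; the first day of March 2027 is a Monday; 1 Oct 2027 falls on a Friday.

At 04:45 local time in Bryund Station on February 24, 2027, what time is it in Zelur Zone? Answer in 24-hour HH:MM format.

1 September 2026 is a Tuesday, so Sundays fall on 6, 13, 20, 27; the last is September 27.
1 February 2027 is a Monday, so the first Monday is February 1.
Daylight saving runs 27 September 2026 – 1 February 2027; February 24, 2027 is outside that window, so Bryund Station is on standard time at UTC−05:00.
04:45 Bryund Station + 5h = 09:45 UTC.
1 March 2027 is a Monday, so the first Sunday is March 7 and the fourth is March 28.
1 October 2027 is a Friday, so Fridays fall on 1, 8, 15, 22, 29; the last is October 29.
At the standard offset (UTC+11:00), 09:45 UTC + 11h = 20:45 Zelur Zone standard time.
The standard-time date in Zelur Zone, February 24, 2027, does not fall between 28 March and 29 October, so daylight saving is not in effect and Zelur Zone is at UTC+11:00.
09:45 UTC + 11h = 20:45 Zelur Zone.

20:45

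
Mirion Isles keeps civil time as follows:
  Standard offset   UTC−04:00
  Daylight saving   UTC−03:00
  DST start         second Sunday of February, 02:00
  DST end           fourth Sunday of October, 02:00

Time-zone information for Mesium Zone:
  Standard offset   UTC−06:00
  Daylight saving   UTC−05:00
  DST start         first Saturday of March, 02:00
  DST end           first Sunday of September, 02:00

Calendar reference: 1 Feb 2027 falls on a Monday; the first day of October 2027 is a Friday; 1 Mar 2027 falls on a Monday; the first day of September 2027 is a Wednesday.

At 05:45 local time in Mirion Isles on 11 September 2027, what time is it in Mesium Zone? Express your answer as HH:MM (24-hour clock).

02:45

1 February 2027 is a Monday, so the first Sunday is February 7 and the second is February 14.
1 October 2027 is a Friday, so the first Sunday is October 3 and the fourth is October 24.
11 September 2027 falls between 14 February and 24 October, so daylight saving is in effect and Mirion Isles is at UTC−03:00.
05:45 Mirion Isles + 3h = 08:45 UTC.
1 March 2027 is a Monday, so the first Saturday is March 6.
1 September 2027 is a Wednesday, so the first Sunday is September 5.
At the standard offset (UTC−06:00), 08:45 UTC − 6h = 02:45 Mesium Zone standard time.
Daylight saving runs 6 March – 5 September; the standard-time date in Mesium Zone, 11 September 2027, is outside that window, so Mesium Zone is on standard time at UTC−06:00.
08:45 UTC − 6h = 02:45 Mesium Zone.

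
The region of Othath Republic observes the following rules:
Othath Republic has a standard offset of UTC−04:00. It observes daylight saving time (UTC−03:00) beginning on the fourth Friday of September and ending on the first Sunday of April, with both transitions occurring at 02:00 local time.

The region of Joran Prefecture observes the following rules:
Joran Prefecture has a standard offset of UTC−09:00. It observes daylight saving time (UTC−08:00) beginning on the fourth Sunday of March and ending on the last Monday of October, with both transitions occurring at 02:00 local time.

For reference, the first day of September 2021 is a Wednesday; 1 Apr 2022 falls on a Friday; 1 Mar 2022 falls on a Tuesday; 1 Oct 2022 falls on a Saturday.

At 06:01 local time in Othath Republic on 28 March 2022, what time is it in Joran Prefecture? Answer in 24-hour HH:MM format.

1 September 2021 is a Wednesday, so the first Friday is September 3 and the fourth is September 24.
1 April 2022 is a Friday, so the first Sunday is April 3.
28 March 2022 falls between 24 September 2021 and 3 April 2022, so daylight saving is in effect and Othath Republic is at UTC−03:00.
06:01 Othath Republic + 3h = 09:01 UTC.
1 March 2022 is a Tuesday, so the first Sunday is March 6 and the fourth is March 27.
1 October 2022 is a Saturday, so Mondays fall on 3, 10, 17, 24, 31; the last is October 31.
At the standard offset (UTC−09:00), 09:01 UTC − 9h = 00:01 Joran Prefecture standard time.
The standard-time date in Joran Prefecture, 28 March 2022, falls between 27 March and 31 October, so daylight saving is in effect and Joran Prefecture is at UTC−08:00.
09:01 UTC − 8h = 01:01 Joran Prefecture.

01:01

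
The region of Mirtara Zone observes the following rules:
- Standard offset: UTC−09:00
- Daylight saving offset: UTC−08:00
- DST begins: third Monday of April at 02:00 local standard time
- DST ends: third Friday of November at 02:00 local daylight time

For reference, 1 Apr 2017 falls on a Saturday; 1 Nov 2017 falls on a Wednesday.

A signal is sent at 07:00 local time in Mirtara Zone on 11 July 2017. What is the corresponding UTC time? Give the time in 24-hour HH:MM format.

1 April 2017 is a Saturday, so the first Monday is April 3 and the third is April 17.
1 November 2017 is a Wednesday, so the first Friday is November 3 and the third is November 17.
Daylight saving runs 17 April – 17 November; 11 July 2017 is inside that window, so Mirtara Zone is at UTC−08:00.
07:00 local + 8h = 15:00 UTC.

15:00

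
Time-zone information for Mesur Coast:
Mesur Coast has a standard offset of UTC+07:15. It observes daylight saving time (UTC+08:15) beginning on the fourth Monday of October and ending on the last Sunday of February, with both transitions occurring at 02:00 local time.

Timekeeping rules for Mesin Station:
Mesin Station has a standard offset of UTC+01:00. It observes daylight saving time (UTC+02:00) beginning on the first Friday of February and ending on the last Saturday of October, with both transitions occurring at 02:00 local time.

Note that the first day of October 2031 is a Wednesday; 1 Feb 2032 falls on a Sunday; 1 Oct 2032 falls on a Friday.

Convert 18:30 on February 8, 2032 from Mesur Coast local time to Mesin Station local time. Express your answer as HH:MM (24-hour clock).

1 October 2031 is a Wednesday, so the first Monday is October 6 and the fourth is October 27.
1 February 2032 is a Sunday, so Sundays fall on 1, 8, 15, 22, 29; the last is February 29.
Daylight saving runs 27 October 2031 – 29 February 2032; February 8, 2032 is inside that window, so Mesur Coast is at UTC+08:15.
18:30 Mesur Coast − 8h15m = 10:15 UTC.
1 February 2032 is a Sunday, so the first Friday is February 6.
1 October 2032 is a Friday, so Saturdays fall on 2, 9, 16, 23, 30; the last is October 30.
At the standard offset (UTC+01:00), 10:15 UTC + 1h = 11:15 Mesin Station standard time.
The standard-time date in Mesin Station, February 8, 2032, lies within the daylight-saving period (6 February – 30 October), so Mesin Station is on daylight time, UTC+02:00.
10:15 UTC + 2h = 12:15 Mesin Station.

12:15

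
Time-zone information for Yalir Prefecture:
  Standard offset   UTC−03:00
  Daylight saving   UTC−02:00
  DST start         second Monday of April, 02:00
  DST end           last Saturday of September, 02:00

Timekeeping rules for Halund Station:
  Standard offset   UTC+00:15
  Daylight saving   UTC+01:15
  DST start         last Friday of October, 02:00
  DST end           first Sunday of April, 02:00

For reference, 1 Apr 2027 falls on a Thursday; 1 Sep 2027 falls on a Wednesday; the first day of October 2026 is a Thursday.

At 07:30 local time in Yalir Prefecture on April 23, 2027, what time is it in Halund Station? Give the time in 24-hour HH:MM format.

09:45

1 April 2027 is a Thursday, so the first Monday is April 5 and the second is April 12.
1 September 2027 is a Wednesday, so Saturdays fall on 4, 11, 18, 25; the last is September 25.
April 23, 2027 lies within the daylight-saving period (12 April – 25 September), so Yalir Prefecture is on daylight time, UTC−02:00.
07:30 Yalir Prefecture + 2h = 09:30 UTC.
1 October 2026 is a Thursday, so Fridays fall on 2, 9, 16, 23, 30; the last is October 30.
1 April 2027 is a Thursday, so the first Sunday is April 4.
At the standard offset (UTC+00:15), 09:30 UTC + 0h15m = 09:45 Halund Station standard time.
Daylight saving runs 30 October 2026 – 4 April 2027; the standard-time date in Halund Station, April 23, 2027, is outside that window, so Halund Station is on standard time at UTC+00:15.
09:30 UTC + 0h15m = 09:45 Halund Station.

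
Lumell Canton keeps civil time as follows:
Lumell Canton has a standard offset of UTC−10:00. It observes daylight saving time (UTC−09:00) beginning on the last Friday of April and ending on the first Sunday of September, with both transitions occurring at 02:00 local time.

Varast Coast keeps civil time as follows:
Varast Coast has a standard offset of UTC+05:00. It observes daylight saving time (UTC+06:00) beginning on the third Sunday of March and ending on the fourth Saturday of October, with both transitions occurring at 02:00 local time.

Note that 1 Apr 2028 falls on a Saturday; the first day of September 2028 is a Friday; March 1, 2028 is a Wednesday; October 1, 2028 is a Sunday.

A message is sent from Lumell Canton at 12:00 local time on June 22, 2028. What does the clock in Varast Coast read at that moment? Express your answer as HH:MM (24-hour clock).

03:00

1 April 2028 is a Saturday, so Fridays fall on 7, 14, 21, 28; the last is April 28.
1 September 2028 is a Friday, so the first Sunday is September 3.
Daylight saving runs 28 April – 3 September; June 22, 2028 is inside that window, so Lumell Canton is at UTC−09:00.
12:00 Lumell Canton + 9h = 21:00 UTC.
1 March 2028 is a Wednesday, so the first Sunday is March 5 and the third is March 19.
1 October 2028 is a Sunday, so the first Saturday is October 7 and the fourth is October 28.
At the standard offset (UTC+05:00), 21:00 UTC + 5h = 02:00 Varast Coast standard time (rolling into the next day, 23 June 2028).
The standard-time date in Varast Coast, June 23, 2028, lies within the daylight-saving period (19 March – 28 October), so Varast Coast is on daylight time, UTC+06:00.
21:00 UTC + 6h = 03:00 Varast Coast (rolling into the next day, 23 June 2028).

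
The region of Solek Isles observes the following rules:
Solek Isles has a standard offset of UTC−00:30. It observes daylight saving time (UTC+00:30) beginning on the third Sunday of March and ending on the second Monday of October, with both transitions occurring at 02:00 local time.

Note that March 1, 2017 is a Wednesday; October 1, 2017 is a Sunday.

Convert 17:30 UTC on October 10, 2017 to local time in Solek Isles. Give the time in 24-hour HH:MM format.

17:00

1 March 2017 is a Wednesday, so the first Sunday is March 5 and the third is March 19.
1 October 2017 is a Sunday, so the first Monday is October 2 and the second is October 9.
At the standard offset (UTC−00:30), 17:30 UTC − 0h30m = 17:00 Solek Isles standard time.
Daylight saving runs 19 March – 9 October; the standard-time date in Solek Isles, October 10, 2017, is outside that window, so Solek Isles is on standard time at UTC−00:30.
17:30 UTC − 0h30m = 17:00 local.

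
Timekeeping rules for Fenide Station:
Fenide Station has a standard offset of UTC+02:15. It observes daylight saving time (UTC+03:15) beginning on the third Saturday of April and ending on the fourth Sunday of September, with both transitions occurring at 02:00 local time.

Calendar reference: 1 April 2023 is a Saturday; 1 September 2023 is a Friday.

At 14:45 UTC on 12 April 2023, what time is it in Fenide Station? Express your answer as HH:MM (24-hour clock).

17:00

1 April 2023 is a Saturday, so the first Saturday is April 1 and the third is April 15.
1 September 2023 is a Friday, so the first Sunday is September 3 and the fourth is September 24.
At the standard offset (UTC+02:15), 14:45 UTC + 2h15m = 17:00 Fenide Station standard time.
The standard-time date in Fenide Station, 12 April 2023, is outside the daylight-saving period (15 April – 24 September), so Fenide Station is on standard time, UTC+02:15.
14:45 UTC + 2h15m = 17:00 local.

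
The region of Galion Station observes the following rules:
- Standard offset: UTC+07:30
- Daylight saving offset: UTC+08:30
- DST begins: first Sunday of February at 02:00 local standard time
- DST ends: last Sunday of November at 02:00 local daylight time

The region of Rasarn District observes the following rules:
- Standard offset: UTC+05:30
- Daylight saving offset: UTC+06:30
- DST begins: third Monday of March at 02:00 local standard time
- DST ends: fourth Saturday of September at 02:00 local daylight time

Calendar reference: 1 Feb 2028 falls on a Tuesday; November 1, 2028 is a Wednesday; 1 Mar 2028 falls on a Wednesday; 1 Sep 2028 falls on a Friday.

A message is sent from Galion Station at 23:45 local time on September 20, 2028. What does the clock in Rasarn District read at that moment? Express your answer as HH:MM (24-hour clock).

1 February 2028 is a Tuesday, so the first Sunday is February 6.
1 November 2028 is a Wednesday, so Sundays fall on 5, 12, 19, 26; the last is November 26.
Daylight saving runs 6 February – 26 November; September 20, 2028 is inside that window, so Galion Station is at UTC+08:30.
23:45 Galion Station − 8h30m = 15:15 UTC.
1 March 2028 is a Wednesday, so the first Monday is March 6 and the third is March 20.
1 September 2028 is a Friday, so the first Saturday is September 2 and the fourth is September 23.
At the standard offset (UTC+05:30), 15:15 UTC + 5h30m = 20:45 Rasarn District standard time.
The standard-time date in Rasarn District, September 20, 2028, lies within the daylight-saving period (20 March – 23 September), so Rasarn District is on daylight time, UTC+06:30.
15:15 UTC + 6h30m = 21:45 Rasarn District.

21:45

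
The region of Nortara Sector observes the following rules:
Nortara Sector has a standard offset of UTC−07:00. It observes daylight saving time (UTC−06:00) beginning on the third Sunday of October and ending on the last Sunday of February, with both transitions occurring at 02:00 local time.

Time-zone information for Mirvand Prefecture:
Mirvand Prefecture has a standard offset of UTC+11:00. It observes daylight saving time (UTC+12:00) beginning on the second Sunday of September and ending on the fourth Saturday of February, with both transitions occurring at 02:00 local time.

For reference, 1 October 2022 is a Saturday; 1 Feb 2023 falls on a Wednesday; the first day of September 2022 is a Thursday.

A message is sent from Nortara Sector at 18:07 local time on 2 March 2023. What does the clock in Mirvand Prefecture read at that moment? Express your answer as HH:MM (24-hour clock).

12:07

1 October 2022 is a Saturday, so the first Sunday is October 2 and the third is October 16.
1 February 2023 is a Wednesday, so Sundays fall on 5, 12, 19, 26; the last is February 26.
Daylight saving runs 16 October 2022 – 26 February 2023; 2 March 2023 is outside that window, so Nortara Sector is on standard time at UTC−07:00.
18:07 Nortara Sector + 7h = 01:07 UTC (rolling into the next day, 3 March 2023).
1 September 2022 is a Thursday, so the first Sunday is September 4 and the second is September 11.
1 February 2023 is a Wednesday, so the first Saturday is February 4 and the fourth is February 25.
At the standard offset (UTC+11:00), 01:07 UTC + 11h = 12:07 Mirvand Prefecture standard time.
The standard-time date in Mirvand Prefecture, 3 March 2023, is outside the daylight-saving period (11 September 2022 – 25 February 2023), so Mirvand Prefecture is on standard time, UTC+11:00.
01:07 UTC + 11h = 12:07 Mirvand Prefecture.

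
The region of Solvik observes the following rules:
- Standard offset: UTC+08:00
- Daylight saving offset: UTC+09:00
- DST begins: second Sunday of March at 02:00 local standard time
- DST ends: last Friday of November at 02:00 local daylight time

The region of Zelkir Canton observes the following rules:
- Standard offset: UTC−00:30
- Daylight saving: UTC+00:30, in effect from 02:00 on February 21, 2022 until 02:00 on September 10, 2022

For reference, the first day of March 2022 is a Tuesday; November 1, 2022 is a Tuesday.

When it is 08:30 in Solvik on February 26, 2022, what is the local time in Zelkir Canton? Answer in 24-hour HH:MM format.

1 March 2022 is a Tuesday, so the first Sunday is March 6 and the second is March 13.
1 November 2022 is a Tuesday, so Fridays fall on 4, 11, 18, 25; the last is November 25.
February 26, 2022 is outside the daylight-saving period (13 March – 25 November), so Solvik is on standard time, UTC+08:00.
08:30 Solvik − 8h = 00:30 UTC.
At the standard offset (UTC−00:30), 00:30 UTC − 0h30m = 00:00 Zelkir Canton standard time.
Daylight saving runs 21 February – 10 September; the standard-time date in Zelkir Canton, February 26, 2022, is inside that window, so Zelkir Canton is at UTC+00:30.
00:30 UTC + 0h30m = 01:00 Zelkir Canton.

01:00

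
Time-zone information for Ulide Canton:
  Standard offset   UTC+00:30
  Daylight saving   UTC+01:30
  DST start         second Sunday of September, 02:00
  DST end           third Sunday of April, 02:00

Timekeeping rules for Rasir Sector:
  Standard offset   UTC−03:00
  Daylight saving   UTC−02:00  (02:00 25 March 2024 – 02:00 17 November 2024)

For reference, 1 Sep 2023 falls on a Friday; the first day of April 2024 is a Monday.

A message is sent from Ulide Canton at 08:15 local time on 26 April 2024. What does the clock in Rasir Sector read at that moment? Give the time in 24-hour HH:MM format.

1 September 2023 is a Friday, so the first Sunday is September 3 and the second is September 10.
1 April 2024 is a Monday, so the first Sunday is April 7 and the third is April 21.
Daylight saving runs 10 September 2023 – 21 April 2024; 26 April 2024 is outside that window, so Ulide Canton is on standard time at UTC+00:30.
08:15 Ulide Canton − 0h30m = 07:45 UTC.
At the standard offset (UTC−03:00), 07:45 UTC − 3h = 04:45 Rasir Sector standard time.
Daylight saving runs 25 March – 17 November; the standard-time date in Rasir Sector, 26 April 2024, is inside that window, so Rasir Sector is at UTC−02:00.
07:45 UTC − 2h = 05:45 Rasir Sector.

05:45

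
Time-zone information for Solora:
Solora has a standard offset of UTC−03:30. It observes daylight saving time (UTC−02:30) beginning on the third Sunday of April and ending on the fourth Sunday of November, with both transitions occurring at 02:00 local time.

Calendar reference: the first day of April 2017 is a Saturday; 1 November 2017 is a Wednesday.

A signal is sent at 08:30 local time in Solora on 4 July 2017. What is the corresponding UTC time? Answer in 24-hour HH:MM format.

11:00

1 April 2017 is a Saturday, so the first Sunday is April 2 and the third is April 16.
1 November 2017 is a Wednesday, so the first Sunday is November 5 and the fourth is November 26.
4 July 2017 falls between 16 April and 26 November, so daylight saving is in effect and Solora is at UTC−02:30.
08:30 local + 2h30m = 11:00 UTC.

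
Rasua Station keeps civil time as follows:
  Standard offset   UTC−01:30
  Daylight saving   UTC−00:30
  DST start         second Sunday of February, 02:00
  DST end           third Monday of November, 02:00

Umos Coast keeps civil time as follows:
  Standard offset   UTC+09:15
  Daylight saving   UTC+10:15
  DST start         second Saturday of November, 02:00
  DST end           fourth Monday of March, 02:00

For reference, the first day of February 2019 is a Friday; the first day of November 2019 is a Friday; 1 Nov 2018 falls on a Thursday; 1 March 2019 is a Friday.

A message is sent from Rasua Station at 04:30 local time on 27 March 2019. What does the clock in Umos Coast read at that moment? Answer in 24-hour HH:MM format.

14:15

1 February 2019 is a Friday, so the first Sunday is February 3 and the second is February 10.
1 November 2019 is a Friday, so the first Monday is November 4 and the third is November 18.
27 March 2019 lies within the daylight-saving period (10 February – 18 November), so Rasua Station is on daylight time, UTC−00:30.
04:30 Rasua Station + 0h30m = 05:00 UTC.
1 November 2018 is a Thursday, so the first Saturday is November 3 and the second is November 10.
1 March 2019 is a Friday, so the first Monday is March 4 and the fourth is March 25.
At the standard offset (UTC+09:15), 05:00 UTC + 9h15m = 14:15 Umos Coast standard time.
The standard-time date in Umos Coast, 27 March 2019, is outside the daylight-saving period (10 November 2018 – 25 March 2019), so Umos Coast is on standard time, UTC+09:15.
05:00 UTC + 9h15m = 14:15 Umos Coast.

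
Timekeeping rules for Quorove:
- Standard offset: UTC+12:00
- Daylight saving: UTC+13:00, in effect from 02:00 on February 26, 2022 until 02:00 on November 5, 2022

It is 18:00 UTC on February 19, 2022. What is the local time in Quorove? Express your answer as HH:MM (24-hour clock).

At the standard offset (UTC+12:00), 18:00 UTC + 12h = 06:00 Quorove standard time (rolling into the next day, 20 February 2022).
The standard-time date in Quorove, February 20, 2022, is outside the daylight-saving period (26 February – 5 November), so Quorove is on standard time, UTC+12:00.
18:00 UTC + 12h = 06:00 local (rolling into the next day, 20 February 2022).

06:00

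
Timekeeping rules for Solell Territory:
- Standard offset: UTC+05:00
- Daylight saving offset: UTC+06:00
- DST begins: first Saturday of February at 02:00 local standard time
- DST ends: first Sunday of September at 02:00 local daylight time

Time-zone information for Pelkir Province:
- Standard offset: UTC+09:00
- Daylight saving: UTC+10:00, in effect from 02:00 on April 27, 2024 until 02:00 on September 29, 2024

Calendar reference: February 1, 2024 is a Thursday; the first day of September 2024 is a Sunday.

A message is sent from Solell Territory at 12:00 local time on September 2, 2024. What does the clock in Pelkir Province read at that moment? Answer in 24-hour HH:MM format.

17:00

1 February 2024 is a Thursday, so the first Saturday is February 3.
1 September 2024 is a Sunday, so the first Sunday is September 1.
September 2, 2024 does not fall between 3 February and 1 September, so daylight saving is not in effect and Solell Territory is at UTC+05:00.
12:00 Solell Territory − 5h = 07:00 UTC.
At the standard offset (UTC+09:00), 07:00 UTC + 9h = 16:00 Pelkir Province standard time.
The standard-time date in Pelkir Province, September 2, 2024, falls between 27 April and 29 September, so daylight saving is in effect and Pelkir Province is at UTC+10:00.
07:00 UTC + 10h = 17:00 Pelkir Province.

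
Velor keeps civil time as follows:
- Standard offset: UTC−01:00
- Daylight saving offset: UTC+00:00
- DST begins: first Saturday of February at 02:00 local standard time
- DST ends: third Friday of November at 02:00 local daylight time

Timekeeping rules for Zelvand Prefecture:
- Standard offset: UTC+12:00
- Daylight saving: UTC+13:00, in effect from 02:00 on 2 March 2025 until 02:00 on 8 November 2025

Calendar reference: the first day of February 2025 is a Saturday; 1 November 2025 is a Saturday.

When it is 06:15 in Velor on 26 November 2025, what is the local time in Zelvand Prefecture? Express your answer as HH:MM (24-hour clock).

1 February 2025 is a Saturday, so the first Saturday is February 1.
1 November 2025 is a Saturday, so the first Friday is November 7 and the third is November 21.
26 November 2025 does not fall between 1 February and 21 November, so daylight saving is not in effect and Velor is at UTC−01:00.
06:15 Velor + 1h = 07:15 UTC.
At the standard offset (UTC+12:00), 07:15 UTC + 12h = 19:15 Zelvand Prefecture standard time.
The standard-time date in Zelvand Prefecture, 26 November 2025, is outside the daylight-saving period (2 March – 8 November), so Zelvand Prefecture is on standard time, UTC+12:00.
07:15 UTC + 12h = 19:15 Zelvand Prefecture.

19:15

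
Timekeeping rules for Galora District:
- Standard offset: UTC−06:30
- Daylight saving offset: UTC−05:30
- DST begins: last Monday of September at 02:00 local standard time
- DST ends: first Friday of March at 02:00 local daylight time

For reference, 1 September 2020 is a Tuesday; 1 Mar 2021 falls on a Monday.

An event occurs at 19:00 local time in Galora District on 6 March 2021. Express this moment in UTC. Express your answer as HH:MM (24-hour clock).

1 September 2020 is a Tuesday, so Mondays fall on 7, 14, 21, 28; the last is September 28.
1 March 2021 is a Monday, so the first Friday is March 5.
6 March 2021 does not fall between 28 September 2020 and 5 March 2021, so daylight saving is not in effect and Galora District is at UTC−06:30.
19:00 local + 6h30m = 01:30 UTC (rolling into the next day, 7 March 2021).

01:30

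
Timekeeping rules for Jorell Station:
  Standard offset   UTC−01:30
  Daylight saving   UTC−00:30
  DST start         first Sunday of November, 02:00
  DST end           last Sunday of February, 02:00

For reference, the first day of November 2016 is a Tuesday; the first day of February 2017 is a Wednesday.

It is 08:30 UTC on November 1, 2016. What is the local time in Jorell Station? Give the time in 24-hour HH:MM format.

07:00

1 November 2016 is a Tuesday, so the first Sunday is November 6.
1 February 2017 is a Wednesday, so Sundays fall on 5, 12, 19, 26; the last is February 26.
At the standard offset (UTC−01:30), 08:30 UTC − 1h30m = 07:00 Jorell Station standard time.
The standard-time date in Jorell Station, November 1, 2016, is outside the daylight-saving period (6 November 2016 – 26 February 2017), so Jorell Station is on standard time, UTC−01:30.
08:30 UTC − 1h30m = 07:00 local.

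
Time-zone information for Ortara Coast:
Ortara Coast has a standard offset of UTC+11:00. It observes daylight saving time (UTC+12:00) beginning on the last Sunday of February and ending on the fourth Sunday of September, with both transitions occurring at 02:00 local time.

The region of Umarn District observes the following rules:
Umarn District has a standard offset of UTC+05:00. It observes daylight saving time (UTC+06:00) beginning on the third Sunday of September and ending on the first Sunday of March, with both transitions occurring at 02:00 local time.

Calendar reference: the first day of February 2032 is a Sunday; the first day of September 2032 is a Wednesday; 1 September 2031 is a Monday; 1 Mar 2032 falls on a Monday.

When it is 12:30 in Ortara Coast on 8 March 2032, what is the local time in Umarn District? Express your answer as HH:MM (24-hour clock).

1 February 2032 is a Sunday, so Sundays fall on 1, 8, 15, 22, 29; the last is February 29.
1 September 2032 is a Wednesday, so the first Sunday is September 5 and the fourth is September 26.
Daylight saving runs 29 February – 26 September; 8 March 2032 is inside that window, so Ortara Coast is at UTC+12:00.
12:30 Ortara Coast − 12h = 00:30 UTC.
1 September 2031 is a Monday, so the first Sunday is September 7 and the third is September 21.
1 March 2032 is a Monday, so the first Sunday is March 7.
At the standard offset (UTC+05:00), 00:30 UTC + 5h = 05:30 Umarn District standard time.
The standard-time date in Umarn District, 8 March 2032, does not fall between 21 September 2031 and 7 March 2032, so daylight saving is not in effect and Umarn District is at UTC+05:00.
00:30 UTC + 5h = 05:30 Umarn District.

05:30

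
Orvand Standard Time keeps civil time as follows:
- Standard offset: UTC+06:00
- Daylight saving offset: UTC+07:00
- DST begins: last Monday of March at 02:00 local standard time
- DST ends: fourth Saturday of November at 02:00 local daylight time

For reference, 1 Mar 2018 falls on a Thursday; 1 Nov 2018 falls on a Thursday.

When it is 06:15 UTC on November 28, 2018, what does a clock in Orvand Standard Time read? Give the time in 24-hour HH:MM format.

1 March 2018 is a Thursday, so Mondays fall on 5, 12, 19, 26; the last is March 26.
1 November 2018 is a Thursday, so the first Saturday is November 3 and the fourth is November 24.
At the standard offset (UTC+06:00), 06:15 UTC + 6h = 12:15 Orvand Standard Time standard time.
Daylight saving runs 26 March – 24 November; the standard-time date in Orvand Standard Time, November 28, 2018, is outside that window, so Orvand Standard Time is on standard time at UTC+06:00.
06:15 UTC + 6h = 12:15 local.

12:15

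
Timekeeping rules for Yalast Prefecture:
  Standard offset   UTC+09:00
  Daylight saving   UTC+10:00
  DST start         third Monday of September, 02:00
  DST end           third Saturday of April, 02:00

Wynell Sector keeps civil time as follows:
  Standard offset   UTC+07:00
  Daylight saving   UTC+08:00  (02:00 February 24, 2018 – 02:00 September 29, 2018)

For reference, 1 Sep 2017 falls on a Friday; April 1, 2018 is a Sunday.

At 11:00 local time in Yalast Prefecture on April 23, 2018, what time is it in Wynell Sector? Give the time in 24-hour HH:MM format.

1 September 2017 is a Friday, so the first Monday is September 4 and the third is September 18.
1 April 2018 is a Sunday, so the first Saturday is April 7 and the third is April 21.
April 23, 2018 is outside the daylight-saving period (18 September 2017 – 21 April 2018), so Yalast Prefecture is on standard time, UTC+09:00.
11:00 Yalast Prefecture − 9h = 02:00 UTC.
At the standard offset (UTC+07:00), 02:00 UTC + 7h = 09:00 Wynell Sector standard time.
Daylight saving runs 24 February – 29 September; the standard-time date in Wynell Sector, April 23, 2018, is inside that window, so Wynell Sector is at UTC+08:00.
02:00 UTC + 8h = 10:00 Wynell Sector.

10:00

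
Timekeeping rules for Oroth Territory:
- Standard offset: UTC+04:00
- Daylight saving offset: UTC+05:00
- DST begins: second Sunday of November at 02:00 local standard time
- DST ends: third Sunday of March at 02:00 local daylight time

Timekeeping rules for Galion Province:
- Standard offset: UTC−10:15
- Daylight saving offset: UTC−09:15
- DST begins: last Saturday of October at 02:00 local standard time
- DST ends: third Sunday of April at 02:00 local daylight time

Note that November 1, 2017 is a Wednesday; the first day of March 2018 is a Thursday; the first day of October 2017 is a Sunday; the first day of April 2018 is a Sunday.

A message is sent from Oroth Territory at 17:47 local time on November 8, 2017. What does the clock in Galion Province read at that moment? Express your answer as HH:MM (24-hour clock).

04:32

1 November 2017 is a Wednesday, so the first Sunday is November 5 and the second is November 12.
1 March 2018 is a Thursday, so the first Sunday is March 4 and the third is March 18.
November 8, 2017 is outside the daylight-saving period (12 November 2017 – 18 March 2018), so Oroth Territory is on standard time, UTC+04:00.
17:47 Oroth Territory − 4h = 13:47 UTC.
1 October 2017 is a Sunday, so Saturdays fall on 7, 14, 21, 28; the last is October 28.
1 April 2018 is a Sunday, so the first Sunday is April 1 and the third is April 15.
At the standard offset (UTC−10:15), 13:47 UTC − 10h15m = 03:32 Galion Province standard time.
Daylight saving runs 28 October 2017 – 15 April 2018; the standard-time date in Galion Province, November 8, 2017, is inside that window, so Galion Province is at UTC−09:15.
13:47 UTC − 9h15m = 04:32 Galion Province.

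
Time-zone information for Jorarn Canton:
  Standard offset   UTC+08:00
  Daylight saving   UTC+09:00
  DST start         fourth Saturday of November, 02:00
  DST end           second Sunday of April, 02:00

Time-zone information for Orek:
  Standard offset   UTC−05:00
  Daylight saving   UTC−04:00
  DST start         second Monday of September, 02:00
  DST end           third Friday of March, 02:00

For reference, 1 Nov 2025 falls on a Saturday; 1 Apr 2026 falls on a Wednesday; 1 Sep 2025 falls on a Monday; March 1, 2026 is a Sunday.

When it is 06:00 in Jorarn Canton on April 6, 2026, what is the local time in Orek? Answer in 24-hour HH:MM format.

16:00

1 November 2025 is a Saturday, so the first Saturday is November 1 and the fourth is November 22.
1 April 2026 is a Wednesday, so the first Sunday is April 5 and the second is April 12.
April 6, 2026 falls between 22 November 2025 and 12 April 2026, so daylight saving is in effect and Jorarn Canton is at UTC+09:00.
06:00 Jorarn Canton − 9h = 21:00 UTC (rolling into the previous day, 5 April 2026).
1 September 2025 is a Monday, so the first Monday is September 1 and the second is September 8.
1 March 2026 is a Sunday, so the first Friday is March 6 and the third is March 20.
At the standard offset (UTC−05:00), 21:00 UTC − 5h = 16:00 Orek standard time.
The standard-time date in Orek, April 5, 2026, is outside the daylight-saving period (8 September 2025 – 20 March 2026), so Orek is on standard time, UTC−05:00.
21:00 UTC − 5h = 16:00 Orek.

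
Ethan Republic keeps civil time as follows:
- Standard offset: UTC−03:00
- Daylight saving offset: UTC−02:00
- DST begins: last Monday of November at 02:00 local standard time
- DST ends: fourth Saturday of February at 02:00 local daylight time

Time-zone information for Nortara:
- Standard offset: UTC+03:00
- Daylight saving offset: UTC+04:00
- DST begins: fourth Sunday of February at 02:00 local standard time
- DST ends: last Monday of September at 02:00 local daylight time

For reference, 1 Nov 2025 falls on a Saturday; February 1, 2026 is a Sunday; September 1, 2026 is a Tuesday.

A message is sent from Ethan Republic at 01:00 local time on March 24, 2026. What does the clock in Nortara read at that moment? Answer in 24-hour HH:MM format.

1 November 2025 is a Saturday, so Mondays fall on 3, 10, 17, 24; the last is November 24.
1 February 2026 is a Sunday, so the first Saturday is February 7 and the fourth is February 28.
Daylight saving runs 24 November 2025 – 28 February 2026; March 24, 2026 is outside that window, so Ethan Republic is on standard time at UTC−03:00.
01:00 Ethan Republic + 3h = 04:00 UTC.
1 February 2026 is a Sunday, so the first Sunday is February 1 and the fourth is February 22.
1 September 2026 is a Tuesday, so Mondays fall on 7, 14, 21, 28; the last is September 28.
At the standard offset (UTC+03:00), 04:00 UTC + 3h = 07:00 Nortara standard time.
The standard-time date in Nortara, March 24, 2026, lies within the daylight-saving period (22 February – 28 September), so Nortara is on daylight time, UTC+04:00.
04:00 UTC + 4h = 08:00 Nortara.

08:00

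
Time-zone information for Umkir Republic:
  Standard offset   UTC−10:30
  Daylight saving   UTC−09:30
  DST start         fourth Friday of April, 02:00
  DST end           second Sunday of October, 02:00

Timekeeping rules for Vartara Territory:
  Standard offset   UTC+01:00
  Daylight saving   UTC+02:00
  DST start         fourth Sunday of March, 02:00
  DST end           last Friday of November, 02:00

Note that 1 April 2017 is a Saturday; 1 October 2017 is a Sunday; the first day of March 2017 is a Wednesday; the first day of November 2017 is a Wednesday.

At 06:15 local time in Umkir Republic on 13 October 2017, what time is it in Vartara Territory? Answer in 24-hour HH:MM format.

18:45

1 April 2017 is a Saturday, so the first Friday is April 7 and the fourth is April 28.
1 October 2017 is a Sunday, so the first Sunday is October 1 and the second is October 8.
13 October 2017 does not fall between 28 April and 8 October, so daylight saving is not in effect and Umkir Republic is at UTC−10:30.
06:15 Umkir Republic + 10h30m = 16:45 UTC.
1 March 2017 is a Wednesday, so the first Sunday is March 5 and the fourth is March 26.
1 November 2017 is a Wednesday, so Fridays fall on 3, 10, 17, 24; the last is November 24.
At the standard offset (UTC+01:00), 16:45 UTC + 1h = 17:45 Vartara Territory standard time.
The standard-time date in Vartara Territory, 13 October 2017, falls between 26 March and 24 November, so daylight saving is in effect and Vartara Territory is at UTC+02:00.
16:45 UTC + 2h = 18:45 Vartara Territory.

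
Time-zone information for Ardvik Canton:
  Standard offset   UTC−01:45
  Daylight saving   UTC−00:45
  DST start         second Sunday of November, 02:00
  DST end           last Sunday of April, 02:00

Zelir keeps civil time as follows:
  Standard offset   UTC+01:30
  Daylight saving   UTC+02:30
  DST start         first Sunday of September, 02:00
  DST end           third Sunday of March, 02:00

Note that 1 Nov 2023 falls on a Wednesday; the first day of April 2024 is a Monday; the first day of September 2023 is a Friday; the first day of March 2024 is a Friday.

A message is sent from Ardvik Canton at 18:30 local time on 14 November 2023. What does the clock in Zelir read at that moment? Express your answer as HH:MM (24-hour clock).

1 November 2023 is a Wednesday, so the first Sunday is November 5 and the second is November 12.
1 April 2024 is a Monday, so Sundays fall on 7, 14, 21, 28; the last is April 28.
14 November 2023 falls between 12 November 2023 and 28 April 2024, so daylight saving is in effect and Ardvik Canton is at UTC−00:45.
18:30 Ardvik Canton + 0h45m = 19:15 UTC.
1 September 2023 is a Friday, so the first Sunday is September 3.
1 March 2024 is a Friday, so the first Sunday is March 3 and the third is March 17.
At the standard offset (UTC+01:30), 19:15 UTC + 1h30m = 20:45 Zelir standard time.
The standard-time date in Zelir, 14 November 2023, lies within the daylight-saving period (3 September 2023 – 17 March 2024), so Zelir is on daylight time, UTC+02:30.
19:15 UTC + 2h30m = 21:45 Zelir.

21:45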